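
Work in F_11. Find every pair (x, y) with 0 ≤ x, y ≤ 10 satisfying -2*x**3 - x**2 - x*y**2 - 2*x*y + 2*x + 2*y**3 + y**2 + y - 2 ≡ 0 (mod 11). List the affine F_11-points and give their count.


Affine F_11-points: {(1, 2), (1, 4), (1, 5), (4, 3), (4, 7), (4, 8), (5, 6), (5, 8), (5, 10), (6, 2), (7, 8), (7, 9), (8, 7), (9, 2)}; count = 14.

For each of the 121 pairs (x, y) ∈ F_11², evaluate f(x, y) mod 11. Record the zeros.
  x = 0: [0↦9, 1↦2, 2↦9, 3↦9, 4↦3, 5↦3, 6↦10, 7↦3, 8↦5, 9↦6, 10↦7]  zeros at y ∈ ∅
  x = 1: [0↦8, 1↦9, 2↦0, 3↦4, 4↦0, 5↦0, 6↦5, 7↦5, 8↦1, 9↦5, 10↦7]  zeros at y ∈ {2, 4, 5}
  x = 2: [0↦4, 1↦2, 2↦10, 3↦7, 4↦5, 5↦5, 6↦8, 7↦4, 8↦5, 9↦1, 10↦4]  zeros at y ∈ ∅
  x = 3: [0↦7, 1↦2, 2↦5, 3↦6, 4↦6, 5↦6, 6↦7, 7↦10, 8↦5, 9↦4, 10↦8]  zeros at y ∈ ∅
  x = 4: [0↦5, 1↦8, 2↦6, 3↦0, 4↦2, 5↦2, 6↦1, 7↦0, 8↦0, 9↦2, 10↦7]  zeros at y ∈ {3, 7, 8}
  x = 5: [0↦8, 1↦8, 2↦1, 3↦10, 4↦3, 5↦3, 6↦0, 7↦6, 8↦0, 9↦5, 10↦0]  zeros at y ∈ {6, 8, 10}
  x = 6: [0↦4, 1↦1, 2↦0, 3↦2, 4↦8, 5↦8, 6↦3, 7↦5, 8↦4, 9↦1, 10↦8]  zeros at y ∈ {2}
  x = 7: [0↦3, 1↦8, 2↦2, 3↦8, 4↦5, 5↦5, 6↦9, 7↦7, 8↦0, 9↦0, 10↦8]  zeros at y ∈ {8, 9}
  x = 8: [0↦4, 1↦6, 2↦6, 3↦5, 4↦4, 5↦4, 6↦6, 7↦0, 8↦9, 9↦1, 10↦10]  zeros at y ∈ {7}
  x = 9: [0↦6, 1↦5, 2↦0, 3↦3, 4↦4, 5↦4, 6↦4, 7↦5, 8↦8, 9↦3, 10↦2]  zeros at y ∈ {2}
  x = 10: [0↦8, 1↦4, 2↦5, 3↦1, 4↦4, 5↦4, 6↦2, 7↦10, 8↦7, 9↦5, 10↦5]  zeros at y ∈ ∅
Collecting zeros: affine points = {(1, 2), (1, 4), (1, 5), (4, 3), (4, 7), (4, 8), (5, 6), (5, 8), (5, 10), (6, 2), (7, 8), (7, 9), (8, 7), (9, 2)}.
Total count |C(F_11)_aff| = 14.


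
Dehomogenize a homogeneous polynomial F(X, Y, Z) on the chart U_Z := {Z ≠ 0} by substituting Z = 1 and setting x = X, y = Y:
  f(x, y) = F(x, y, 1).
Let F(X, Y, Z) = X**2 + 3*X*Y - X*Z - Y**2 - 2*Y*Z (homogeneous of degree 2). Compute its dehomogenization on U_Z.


f(x, y) = x**2 + 3*x*y - x - y**2 - 2*y

On U_Z we set Z = 1. Each monomial c·X^i·Y^j·Z^k in F becomes c·x^i·y^j·1^k = c·x^i·y^j.
Substituting Z = 1: F(X, Y, 1) = x**2 + 3*x*y - x - y**2 - 2*y.
Note: deg(f) ≤ deg(F) = 2; strict inequality happens when F is divisible by Z (lost terms).


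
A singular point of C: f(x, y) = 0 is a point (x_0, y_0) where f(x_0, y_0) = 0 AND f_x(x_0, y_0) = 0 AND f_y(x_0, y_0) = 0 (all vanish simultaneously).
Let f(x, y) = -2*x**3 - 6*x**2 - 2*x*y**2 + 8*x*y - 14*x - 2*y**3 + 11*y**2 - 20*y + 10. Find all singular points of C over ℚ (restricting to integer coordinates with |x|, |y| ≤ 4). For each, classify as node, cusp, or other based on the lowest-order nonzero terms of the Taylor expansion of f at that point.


Singular points: {(-1, 2)}; classification: cusp.

Compute partial derivatives:
  f_x = -6*x**2 - 12*x - 2*y**2 + 8*y - 14.
  f_y = -4*x*y + 8*x - 6*y**2 + 22*y - 20.
Scan x_0 ∈ {−4, ..., 4}. For each x_0, f_y(x_0, y) is a polynomial in y; find its integer roots y ∈ {−4, ..., 4}, then test f_x and f at those candidates.
  x = -4: f_y(-4, y) = -6*y**2 + 38*y - 52; vanishes at y ∈ {2}. (-4, 2): f_x = -54 ≠ 0.
  x = -3: f_y(-3, y) = -6*y**2 + 34*y - 44; vanishes at y ∈ {2}. (-3, 2): f_x = -24 ≠ 0.
  x = -2: f_y(-2, y) = -6*y**2 + 30*y - 36; vanishes at y ∈ {2, 3}. (-2, 2): f_x = -6 ≠ 0; (-2, 3): f_x = -8 ≠ 0.
  x = -1: f_y(-1, y) = -6*y**2 + 26*y - 28; vanishes at y ∈ {2}. (-1, 2): f_x = 0, f = 0 — SINGULAR.
  x = 0: f_y(0, y) = -6*y**2 + 22*y - 20; vanishes at y ∈ {2}. (0, 2): f_x = -6 ≠ 0.
  x = 1: f_y(1, y) = -6*y**2 + 18*y - 12; vanishes at y ∈ {1, 2}. (1, 1): f_x = -26 ≠ 0; (1, 2): f_x = -24 ≠ 0.
  x = 2: f_y(2, y) = -6*y**2 + 14*y - 4; vanishes at y ∈ {2}. (2, 2): f_x = -54 ≠ 0.
  x = 3: f_y(3, y) = -6*y**2 + 10*y + 4; vanishes at y ∈ {2}. (3, 2): f_x = -96 ≠ 0.
  x = 4: f_y(4, y) = -6*y**2 + 6*y + 12; vanishes at y ∈ {-1, 2}. (4, -1): f_x = -168 ≠ 0; (4, 2): f_x = -150 ≠ 0.
Only singular point on the grid: (-1, 2).
Classify: substitute x = -1 + u, y = 2 + v and expand: f = -2*u**3 - 2*u*v**2 - 2*v**3 + v**2.
No constant or linear terms (consistent with a singular point). Quadratic part: v**2. Cubic part: -2*u**3 - 2*u*v**2 - 2*v**3.
The quadratic part v**2 is a perfect square, so there is a single (double) tangent line v = 0, i.e. y = 2. Restricting the cubic part to that line (v = 0) leaves -2*u**3 ≠ 0, so f is not divisible by v and the branch is v² ≈ 2*u**3 to lowest order — this is a cusp.
Classification: cusp.


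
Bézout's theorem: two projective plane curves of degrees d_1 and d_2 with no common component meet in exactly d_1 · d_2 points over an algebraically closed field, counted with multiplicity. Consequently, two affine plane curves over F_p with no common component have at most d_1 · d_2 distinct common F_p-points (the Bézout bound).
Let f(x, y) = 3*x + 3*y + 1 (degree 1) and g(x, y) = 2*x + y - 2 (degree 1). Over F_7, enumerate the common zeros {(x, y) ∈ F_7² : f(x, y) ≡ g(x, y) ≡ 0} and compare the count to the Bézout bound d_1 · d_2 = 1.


Common zeros: {(0, 2)}; count = 1; Bézout bound = 1.

deg(f) = 1, deg(g) = 1, so Bézout bound = 1.
Scan x ∈ F_7. For each x, list the y ∈ F_7 with f(x, y) ≡ 0 and those with g(x, y) ≡ 0 (mod 7); the common zeros in that column are the intersection.
  x = 0: f ≡ 0 at y ∈ {2}; g ≡ 0 at y ∈ {2}; common: {2}.
  x = 1: f ≡ 0 at y ∈ {1}; g ≡ 0 at y ∈ {0}; common: ∅.
  x = 2: f ≡ 0 at y ∈ {0}; g ≡ 0 at y ∈ {5}; common: ∅.
  x = 3: f ≡ 0 at y ∈ {6}; g ≡ 0 at y ∈ {3}; common: ∅.
  x = 4: f ≡ 0 at y ∈ {5}; g ≡ 0 at y ∈ {1}; common: ∅.
  x = 5: f ≡ 0 at y ∈ {4}; g ≡ 0 at y ∈ {6}; common: ∅.
  x = 6: f ≡ 0 at y ∈ {3}; g ≡ 0 at y ∈ {4}; common: ∅.
Collecting: common zeros = {(0, 2)}, so the count is 1.
Comparison with the Bézout bound: 1 ≤ 1 = deg(f)·deg(g), as expected for curves with no common component (the bound is attained).


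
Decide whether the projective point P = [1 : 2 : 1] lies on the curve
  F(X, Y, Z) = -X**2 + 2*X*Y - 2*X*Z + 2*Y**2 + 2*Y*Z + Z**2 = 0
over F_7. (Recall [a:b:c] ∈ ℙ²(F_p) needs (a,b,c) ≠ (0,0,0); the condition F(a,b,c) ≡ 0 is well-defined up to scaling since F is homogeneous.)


F(1,2,1) ≡ 0 (mod 7); P is on the curve.

Evaluate F(1, 2, 1) term-by-term (mod 7).
  -X**2 ↦ -1·1·1·1 = -1
  2*X*Y ↦ 2·1·2·1 = 4
  -2*X*Z ↦ -2·1·1·1 = -2
  2*Y**2 ↦ 2·1·4·1 = 8
  2*Y*Z ↦ 2·1·2·1 = 4
  Z**2 ↦ 1·1·1·1 = 1
Sum: F(1, 2, 1) = (-1) + (4) + (-2) + (8) + (4) + (1) = 14.
Reducing mod 7: 14 ≡ 0 (mod 7).
Since F(a, b, c) ≡ 0 (mod 7), P lies on the curve.


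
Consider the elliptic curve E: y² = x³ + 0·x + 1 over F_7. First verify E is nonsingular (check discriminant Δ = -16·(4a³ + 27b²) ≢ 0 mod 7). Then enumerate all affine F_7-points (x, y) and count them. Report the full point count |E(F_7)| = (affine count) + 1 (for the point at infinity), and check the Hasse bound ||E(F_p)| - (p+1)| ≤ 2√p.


Affine points = {(0, 1), (0, 6), (1, 3), (1, 4), (2, 3), (2, 4), (3, 0), (4, 3), (4, 4), (5, 0), (6, 0)}; affine count = 11; |E(F_7)| = 12.

Discriminant check: Δ ∝ 4a³ + 27b² = 4·0³ + 27·1² = 4·0 + 27·1 ≡ 6 (mod 7). Nonzero ⇒ E is nonsingular.
For each x ∈ F_7, compute rhs = x³ + 0·x + 1 mod 7, then count y ∈ F_7 with y² ≡ rhs.
  x = 0: rhs = 1, matching y values: 1, 6 (2 points).
  x = 1: rhs = 2, matching y values: 3, 4 (2 points).
  x = 2: rhs = 2, matching y values: 3, 4 (2 points).
  x = 3: rhs = 0, matching y values: 0 (1 points).
  x = 4: rhs = 2, matching y values: 3, 4 (2 points).
  x = 5: rhs = 0, matching y values: 0 (1 points).
  x = 6: rhs = 0, matching y values: 0 (1 points).
Total affine count: 11.
Full point count |E(F_7)| = 11 + 1 = 12.
Hasse bound: |12 − (7+1)| = |4| = 4 ≤ 2√7 ≈ 5.2915 ✓.


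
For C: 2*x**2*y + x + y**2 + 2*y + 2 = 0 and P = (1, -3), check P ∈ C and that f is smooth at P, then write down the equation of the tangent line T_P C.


Tangent line at P: -11*x - 2*y + 5 = 0.

Step 1: f(1, -3) = 0, so P lies on C.
Step 2: partial derivatives
  f_x(x, y) = 4*x*y + 1, f_y(x, y) = 2*x**2 + 2*y + 2.
  f_x(P) = -11, f_y(P) = -2 (gradient nonzero, so P is smooth).
Step 3: tangent line at P: -11·(x − 1) + -2·(y − -3) = 0.
Expanding: -11*x - 2*y + 5 = 0.


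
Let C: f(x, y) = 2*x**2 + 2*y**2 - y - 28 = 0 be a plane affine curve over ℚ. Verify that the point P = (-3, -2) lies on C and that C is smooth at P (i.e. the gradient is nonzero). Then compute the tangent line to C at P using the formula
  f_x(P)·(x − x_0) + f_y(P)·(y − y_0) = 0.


Tangent line at P: -12*x - 9*y - 54 = 0.

Step 1: f(-3, -2) = 0, so P lies on C.
Step 2: partial derivatives
  f_x(x, y) = 4*x, f_y(x, y) = 4*y - 1.
  f_x(P) = -12, f_y(P) = -9 (gradient nonzero, so P is smooth).
Step 3: tangent line at P: -12·(x − -3) + -9·(y − -2) = 0.
Expanding: -12*x - 9*y - 54 = 0.


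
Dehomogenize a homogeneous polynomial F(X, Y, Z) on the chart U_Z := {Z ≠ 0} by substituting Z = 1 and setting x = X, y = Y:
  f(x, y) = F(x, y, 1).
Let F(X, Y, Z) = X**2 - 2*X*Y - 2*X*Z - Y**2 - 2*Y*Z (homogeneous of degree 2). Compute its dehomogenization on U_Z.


f(x, y) = x**2 - 2*x*y - 2*x - y**2 - 2*y

On U_Z we set Z = 1. Each monomial c·X^i·Y^j·Z^k in F becomes c·x^i·y^j·1^k = c·x^i·y^j.
Substituting Z = 1: F(X, Y, 1) = x**2 - 2*x*y - 2*x - y**2 - 2*y.
Note: deg(f) ≤ deg(F) = 2; strict inequality happens when F is divisible by Z (lost terms).


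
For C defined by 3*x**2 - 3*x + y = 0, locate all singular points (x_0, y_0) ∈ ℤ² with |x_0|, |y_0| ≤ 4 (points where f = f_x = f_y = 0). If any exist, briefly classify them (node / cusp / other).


No singular points in the scanned grid; C is smooth there.

Compute partial derivatives:
  f_x = 6*x - 3.
  f_y = 1.
f_y = 1 is a nonzero constant, so f_y never vanishes: no point (x, y) can satisfy f = f_x = f_y = 0. In particular no (x, y) ∈ {−4, ..., 4}² is singular; the curve is smooth.


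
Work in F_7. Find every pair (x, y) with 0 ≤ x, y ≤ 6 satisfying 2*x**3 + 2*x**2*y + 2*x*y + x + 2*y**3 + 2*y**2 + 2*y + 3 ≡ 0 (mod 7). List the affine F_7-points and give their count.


Affine F_7-points: {(1, 2), (1, 5), (1, 6), (2, 0), (2, 6), (3, 3), (3, 5), (5, 2), (5, 5), (5, 6), (6, 0), (6, 2), (6, 4)}; count = 13.

For each of the 49 pairs (x, y) ∈ F_7², evaluate f(x, y) mod 7. Record the zeros.
  x = 0: [0↦3, 1↦2, 2↦3, 3↦4, 4↦3, 5↦5, 6↦1]  zeros at y ∈ ∅
  x = 1: [0↦6, 1↦2, 2↦0, 3↦5, 4↦1, 5↦0, 6↦0]  zeros at y ∈ {2, 5, 6}
  x = 2: [0↦0, 1↦4, 2↦3, 3↦2, 4↦6, 5↦6, 6↦0]  zeros at y ∈ {0, 6}
  x = 3: [0↦4, 1↦6, 2↦3, 3↦0, 4↦2, 5↦0, 6↦6]  zeros at y ∈ {3, 5}
  x = 4: [0↦2, 1↦6, 2↦5, 3↦4, 4↦1, 5↦1, 6↦2]  zeros at y ∈ ∅
  x = 5: [0↦6, 1↦2, 2↦0, 3↦5, 4↦1, 5↦0, 6↦0]  zeros at y ∈ {2, 5, 6}
  x = 6: [0↦0, 1↦6, 2↦0, 3↦1, 4↦0, 5↦2, 6↦5]  zeros at y ∈ {0, 2, 4}
Collecting zeros: affine points = {(1, 2), (1, 5), (1, 6), (2, 0), (2, 6), (3, 3), (3, 5), (5, 2), (5, 5), (5, 6), (6, 0), (6, 2), (6, 4)}.
Total count |C(F_7)_aff| = 13.


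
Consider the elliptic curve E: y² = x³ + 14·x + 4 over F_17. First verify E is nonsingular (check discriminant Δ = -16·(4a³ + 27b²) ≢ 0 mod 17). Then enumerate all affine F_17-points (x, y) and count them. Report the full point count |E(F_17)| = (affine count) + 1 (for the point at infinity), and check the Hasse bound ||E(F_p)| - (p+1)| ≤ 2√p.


Affine points = {(0, 2), (0, 15), (1, 6), (1, 11), (6, 7), (6, 10), (8, 4), (8, 13), (9, 3), (9, 14), (12, 8), (12, 9), (15, 6), (15, 11)}; affine count = 14; |E(F_17)| = 15.

Discriminant check: Δ ∝ 4a³ + 27b² = 4·14³ + 27·4² = 4·2744 + 27·16 ≡ 1 (mod 17). Nonzero ⇒ E is nonsingular.
For each x ∈ F_17, compute rhs = x³ + 14·x + 4 mod 17, then count y ∈ F_17 with y² ≡ rhs.
  x = 0: rhs = 4, matching y values: 2, 15 (2 points).
  x = 1: rhs = 2, matching y values: 6, 11 (2 points).
  x = 2: rhs = 6, matching y values: none (0 points).
  x = 3: rhs = 5, matching y values: none (0 points).
  x = 4: rhs = 5, matching y values: none (0 points).
  x = 5: rhs = 12, matching y values: none (0 points).
  x = 6: rhs = 15, matching y values: 7, 10 (2 points).
  x = 7: rhs = 3, matching y values: none (0 points).
  x = 8: rhs = 16, matching y values: 4, 13 (2 points).
  x = 9: rhs = 9, matching y values: 3, 14 (2 points).
  x = 10: rhs = 5, matching y values: none (0 points).
  x = 11: rhs = 10, matching y values: none (0 points).
  x = 12: rhs = 13, matching y values: 8, 9 (2 points).
  x = 13: rhs = 3, matching y values: none (0 points).
  x = 14: rhs = 3, matching y values: none (0 points).
  x = 15: rhs = 2, matching y values: 6, 11 (2 points).
  x = 16: rhs = 6, matching y values: none (0 points).
Total affine count: 14.
Full point count |E(F_17)| = 14 + 1 = 15.
Hasse bound: |15 − (17+1)| = |-3| = 3 ≤ 2√17 ≈ 8.2462 ✓.


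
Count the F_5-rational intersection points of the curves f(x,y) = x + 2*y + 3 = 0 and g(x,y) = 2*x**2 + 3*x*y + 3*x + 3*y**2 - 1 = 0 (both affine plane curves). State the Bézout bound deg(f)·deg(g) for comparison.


Common zeros: {(1, 3)}; count = 1; Bézout bound = 2.

deg(f) = 1, deg(g) = 2, so Bézout bound = 2.
Scan x ∈ F_5. For each x, list the y ∈ F_5 with f(x, y) ≡ 0 and those with g(x, y) ≡ 0 (mod 5); the common zeros in that column are the intersection.
  x = 0: f ≡ 0 at y ∈ {1}; g ≡ 0 at y ∈ ∅; common: ∅.
  x = 1: f ≡ 0 at y ∈ {3}; g ≡ 0 at y ∈ {1, 3}; common: {3}.
  x = 2: f ≡ 0 at y ∈ {0}; g ≡ 0 at y ∈ {4}; common: ∅.
  x = 3: f ≡ 0 at y ∈ {2}; g ≡ 0 at y ∈ {3, 4}; common: ∅.
  x = 4: f ≡ 0 at y ∈ {4}; g ≡ 0 at y ∈ ∅; common: ∅.
Collecting: common zeros = {(1, 3)}, so the count is 1.
Comparison with the Bézout bound: 1 ≤ 2 = deg(f)·deg(g), as expected for curves with no common component (the affine F_5-count falls short of the bound because intersections may lie at infinity, over extension fields, or carry multiplicity).


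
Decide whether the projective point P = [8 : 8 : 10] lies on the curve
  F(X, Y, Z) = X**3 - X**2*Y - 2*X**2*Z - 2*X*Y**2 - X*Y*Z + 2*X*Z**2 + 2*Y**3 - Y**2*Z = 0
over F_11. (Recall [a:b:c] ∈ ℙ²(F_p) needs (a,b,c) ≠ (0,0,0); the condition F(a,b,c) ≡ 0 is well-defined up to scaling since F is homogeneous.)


F(8,8,10) ≡ 8 (mod 11); P is NOT on the curve.

Evaluate F(8, 8, 10) term-by-term (mod 11).
  X**3 ↦ 1·512·1·1 = 512
  -X**2*Y ↦ -1·64·8·1 = -512
  -2*X**2*Z ↦ -2·64·1·10 = -1280
  -2*X*Y**2 ↦ -2·8·64·1 = -1024
  -X*Y*Z ↦ -1·8·8·10 = -640
  2*X*Z**2 ↦ 2·8·1·100 = 1600
  2*Y**3 ↦ 2·1·512·1 = 1024
  -Y**2*Z ↦ -1·1·64·10 = -640
Sum: F(8, 8, 10) = (512) + (-512) + (-1280) + (-1024) + (-640) + (1600) + (1024) + (-640) = -960.
Reducing mod 11: -960 ≡ 8 (mod 11).
Since F(a, b, c) ≡ 8 ≠ 0 (mod 11), P does NOT lie on the curve.


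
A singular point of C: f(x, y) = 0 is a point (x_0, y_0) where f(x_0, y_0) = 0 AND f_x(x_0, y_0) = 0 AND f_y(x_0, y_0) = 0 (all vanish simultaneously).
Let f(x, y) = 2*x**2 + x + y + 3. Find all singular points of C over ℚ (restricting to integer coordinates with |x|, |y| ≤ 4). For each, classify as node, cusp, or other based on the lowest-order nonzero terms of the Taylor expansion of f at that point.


No singular points in the scanned grid; C is smooth there.

Compute partial derivatives:
  f_x = 4*x + 1.
  f_y = 1.
f_y = 1 is a nonzero constant, so f_y never vanishes: no point (x, y) can satisfy f = f_x = f_y = 0. In particular no (x, y) ∈ {−4, ..., 4}² is singular; the curve is smooth.


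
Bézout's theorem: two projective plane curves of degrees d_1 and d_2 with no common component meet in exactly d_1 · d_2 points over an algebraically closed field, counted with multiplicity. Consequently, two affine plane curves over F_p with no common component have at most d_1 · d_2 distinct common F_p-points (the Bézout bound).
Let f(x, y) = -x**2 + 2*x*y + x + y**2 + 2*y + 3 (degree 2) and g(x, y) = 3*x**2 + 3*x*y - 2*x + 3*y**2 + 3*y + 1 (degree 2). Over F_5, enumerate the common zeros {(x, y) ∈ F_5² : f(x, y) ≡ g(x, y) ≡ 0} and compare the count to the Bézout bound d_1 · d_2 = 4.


Common zeros: {(3, 3)}; count = 1; Bézout bound = 4.

deg(f) = 2, deg(g) = 2, so Bézout bound = 4.
Scan x ∈ F_5. For each x, list the y ∈ F_5 with f(x, y) ≡ 0 and those with g(x, y) ≡ 0 (mod 5); the common zeros in that column are the intersection.
  x = 0: f ≡ 0 at y ∈ ∅; g ≡ 0 at y ∈ ∅; common: ∅.
  x = 1: f ≡ 0 at y ∈ {2, 4}; g ≡ 0 at y ∈ ∅; common: ∅.
  x = 2: f ≡ 0 at y ∈ ∅; g ≡ 0 at y ∈ ∅; common: ∅.
  x = 3: f ≡ 0 at y ∈ {3, 4}; g ≡ 0 at y ∈ {3}; common: {3}.
  x = 4: f ≡ 0 at y ∈ {2, 3}; g ≡ 0 at y ∈ ∅; common: ∅.
Collecting: common zeros = {(3, 3)}, so the count is 1.
Comparison with the Bézout bound: 1 ≤ 4 = deg(f)·deg(g), as expected for curves with no common component (the affine F_5-count falls short of the bound because intersections may lie at infinity, over extension fields, or carry multiplicity).


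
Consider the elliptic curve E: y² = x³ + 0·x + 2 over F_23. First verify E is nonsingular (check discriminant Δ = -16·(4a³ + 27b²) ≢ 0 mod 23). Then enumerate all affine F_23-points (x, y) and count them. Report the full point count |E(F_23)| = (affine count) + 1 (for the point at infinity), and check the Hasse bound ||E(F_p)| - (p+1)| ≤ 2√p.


Affine points = {(0, 5), (0, 18), (1, 7), (1, 16), (3, 11), (3, 12), (5, 9), (5, 14), (7, 0), (8, 10), (8, 13), (9, 8), (9, 15), (10, 6), (10, 17), (14, 3), (14, 20), (16, 2), (16, 21), (17, 4), (17, 19), (22, 1), (22, 22)}; affine count = 23; |E(F_23)| = 24.

Discriminant check: Δ ∝ 4a³ + 27b² = 4·0³ + 27·2² = 4·0 + 27·4 ≡ 16 (mod 23). Nonzero ⇒ E is nonsingular.
For each x ∈ F_23, compute rhs = x³ + 0·x + 2 mod 23, then count y ∈ F_23 with y² ≡ rhs.
  x = 0: rhs = 2, matching y values: 5, 18 (2 points).
  x = 1: rhs = 3, matching y values: 7, 16 (2 points).
  x = 2: rhs = 10, matching y values: none (0 points).
  x = 3: rhs = 6, matching y values: 11, 12 (2 points).
  x = 4: rhs = 20, matching y values: none (0 points).
  x = 5: rhs = 12, matching y values: 9, 14 (2 points).
  x = 6: rhs = 11, matching y values: none (0 points).
  x = 7: rhs = 0, matching y values: 0 (1 points).
  x = 8: rhs = 8, matching y values: 10, 13 (2 points).
  x = 9: rhs = 18, matching y values: 8, 15 (2 points).
  x = 10: rhs = 13, matching y values: 6, 17 (2 points).
  x = 11: rhs = 22, matching y values: none (0 points).
  x = 12: rhs = 5, matching y values: none (0 points).
  x = 13: rhs = 14, matching y values: none (0 points).
  x = 14: rhs = 9, matching y values: 3, 20 (2 points).
  x = 15: rhs = 19, matching y values: none (0 points).
  x = 16: rhs = 4, matching y values: 2, 21 (2 points).
  x = 17: rhs = 16, matching y values: 4, 19 (2 points).
  x = 18: rhs = 15, matching y values: none (0 points).
  x = 19: rhs = 7, matching y values: none (0 points).
  x = 20: rhs = 21, matching y values: none (0 points).
  x = 21: rhs = 17, matching y values: none (0 points).
  x = 22: rhs = 1, matching y values: 1, 22 (2 points).
Total affine count: 23.
Full point count |E(F_23)| = 23 + 1 = 24.
Hasse bound: |24 − (23+1)| = |0| = 0 ≤ 2√23 ≈ 9.5917 ✓.


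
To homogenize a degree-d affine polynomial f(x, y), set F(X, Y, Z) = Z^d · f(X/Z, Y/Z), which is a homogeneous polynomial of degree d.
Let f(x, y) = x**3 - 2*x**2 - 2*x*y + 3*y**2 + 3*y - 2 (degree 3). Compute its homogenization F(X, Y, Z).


F(X, Y, Z) = X**3 - 2*X**2*Z - 2*X*Y*Z + 3*Y**2*Z + 3*Y*Z**2 - 2*Z**3

deg(f) = 3.
Substitute x = X/Z, y = Y/Z into f, then multiply by Z^3.
  monomial 1·x^3·y^0 ↦ 1·X^3·Y^0·Z^0.
  monomial -2·x^2·y^0 ↦ -2·X^2·Y^0·Z^1.
  monomial -2·x^1·y^1 ↦ -2·X^1·Y^1·Z^1.
  monomial 3·x^0·y^2 ↦ 3·X^0·Y^2·Z^1.
  monomial 3·x^0·y^1 ↦ 3·X^0·Y^1·Z^2.
  monomial -2·x^0·y^0 ↦ -2·X^0·Y^0·Z^3.
Collecting: F(X, Y, Z) = X**3 - 2*X**2*Z - 2*X*Y*Z + 3*Y**2*Z + 3*Y*Z**2 - 2*Z**3.


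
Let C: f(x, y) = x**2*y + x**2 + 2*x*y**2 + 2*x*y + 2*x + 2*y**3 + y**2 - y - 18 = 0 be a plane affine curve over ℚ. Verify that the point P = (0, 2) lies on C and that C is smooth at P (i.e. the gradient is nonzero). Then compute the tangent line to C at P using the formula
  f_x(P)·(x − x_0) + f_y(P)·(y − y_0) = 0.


Tangent line at P: 14*x + 27*y - 54 = 0.

Step 1: f(0, 2) = 0, so P lies on C.
Step 2: partial derivatives
  f_x(x, y) = 2*x*y + 2*x + 2*y**2 + 2*y + 2, f_y(x, y) = x**2 + 4*x*y + 2*x + 6*y**2 + 2*y - 1.
  f_x(P) = 14, f_y(P) = 27 (gradient nonzero, so P is smooth).
Step 3: tangent line at P: 14·(x − 0) + 27·(y − 2) = 0.
Expanding: 14*x + 27*y - 54 = 0.


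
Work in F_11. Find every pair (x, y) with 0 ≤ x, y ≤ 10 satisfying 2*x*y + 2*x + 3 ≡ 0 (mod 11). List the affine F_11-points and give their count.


Affine F_11-points: {(1, 3), (2, 1), (3, 4), (4, 0), (5, 2), (6, 7), (7, 9), (8, 5), (9, 8), (10, 6)}; count = 10.

For each of the 121 pairs (x, y) ∈ F_11², evaluate f(x, y) mod 11. Record the zeros.
  x = 0: [0↦3, 1↦3, 2↦3, 3↦3, 4↦3, 5↦3, 6↦3, 7↦3, 8↦3, 9↦3, 10↦3]  zeros at y ∈ ∅
  x = 1: [0↦5, 1↦7, 2↦9, 3↦0, 4↦2, 5↦4, 6↦6, 7↦8, 8↦10, 9↦1, 10↦3]  zeros at y ∈ {3}
  x = 2: [0↦7, 1↦0, 2↦4, 3↦8, 4↦1, 5↦5, 6↦9, 7↦2, 8↦6, 9↦10, 10↦3]  zeros at y ∈ {1}
  x = 3: [0↦9, 1↦4, 2↦10, 3↦5, 4↦0, 5↦6, 6↦1, 7↦7, 8↦2, 9↦8, 10↦3]  zeros at y ∈ {4}
  x = 4: [0↦0, 1↦8, 2↦5, 3↦2, 4↦10, 5↦7, 6↦4, 7↦1, 8↦9, 9↦6, 10↦3]  zeros at y ∈ {0}
  x = 5: [0↦2, 1↦1, 2↦0, 3↦10, 4↦9, 5↦8, 6↦7, 7↦6, 8↦5, 9↦4, 10↦3]  zeros at y ∈ {2}
  x = 6: [0↦4, 1↦5, 2↦6, 3↦7, 4↦8, 5↦9, 6↦10, 7↦0, 8↦1, 9↦2, 10↦3]  zeros at y ∈ {7}
  x = 7: [0↦6, 1↦9, 2↦1, 3↦4, 4↦7, 5↦10, 6↦2, 7↦5, 8↦8, 9↦0, 10↦3]  zeros at y ∈ {9}
  x = 8: [0↦8, 1↦2, 2↦7, 3↦1, 4↦6, 5↦0, 6↦5, 7↦10, 8↦4, 9↦9, 10↦3]  zeros at y ∈ {5}
  x = 9: [0↦10, 1↦6, 2↦2, 3↦9, 4↦5, 5↦1, 6↦8, 7↦4, 8↦0, 9↦7, 10↦3]  zeros at y ∈ {8}
  x = 10: [0↦1, 1↦10, 2↦8, 3↦6, 4↦4, 5↦2, 6↦0, 7↦9, 8↦7, 9↦5, 10↦3]  zeros at y ∈ {6}
Collecting zeros: affine points = {(1, 3), (2, 1), (3, 4), (4, 0), (5, 2), (6, 7), (7, 9), (8, 5), (9, 8), (10, 6)}.
Total count |C(F_11)_aff| = 10.


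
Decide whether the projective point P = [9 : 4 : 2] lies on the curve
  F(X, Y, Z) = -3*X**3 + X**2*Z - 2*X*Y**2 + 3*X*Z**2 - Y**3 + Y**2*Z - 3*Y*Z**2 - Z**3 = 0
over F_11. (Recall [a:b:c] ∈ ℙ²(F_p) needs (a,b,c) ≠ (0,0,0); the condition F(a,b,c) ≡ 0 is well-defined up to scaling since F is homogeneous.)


F(9,4,2) ≡ 6 (mod 11); P is NOT on the curve.

Evaluate F(9, 4, 2) term-by-term (mod 11).
  -3*X**3 ↦ -3·729·1·1 = -2187
  X**2*Z ↦ 1·81·1·2 = 162
  -2*X*Y**2 ↦ -2·9·16·1 = -288
  3*X*Z**2 ↦ 3·9·1·4 = 108
  -Y**3 ↦ -1·1·64·1 = -64
  Y**2*Z ↦ 1·1·16·2 = 32
  -3*Y*Z**2 ↦ -3·1·4·4 = -48
  -Z**3 ↦ -1·1·1·8 = -8
Sum: F(9, 4, 2) = (-2187) + (162) + (-288) + (108) + (-64) + (32) + (-48) + (-8) = -2293.
Reducing mod 11: -2293 ≡ 6 (mod 11).
Since F(a, b, c) ≡ 6 ≠ 0 (mod 11), P does NOT lie on the curve.


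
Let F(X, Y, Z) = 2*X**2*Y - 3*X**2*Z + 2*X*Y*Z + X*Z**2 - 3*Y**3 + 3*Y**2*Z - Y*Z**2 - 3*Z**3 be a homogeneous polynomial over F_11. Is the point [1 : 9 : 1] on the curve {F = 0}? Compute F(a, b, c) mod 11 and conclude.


F(1,9,1) ≡ 3 (mod 11); P is NOT on the curve.

Evaluate F(1, 9, 1) term-by-term (mod 11).
  2*X**2*Y ↦ 2·1·9·1 = 18
  -3*X**2*Z ↦ -3·1·1·1 = -3
  2*X*Y*Z ↦ 2·1·9·1 = 18
  X*Z**2 ↦ 1·1·1·1 = 1
  -3*Y**3 ↦ -3·1·729·1 = -2187
  3*Y**2*Z ↦ 3·1·81·1 = 243
  -Y*Z**2 ↦ -1·1·9·1 = -9
  -3*Z**3 ↦ -3·1·1·1 = -3
Sum: F(1, 9, 1) = (18) + (-3) + (18) + (1) + (-2187) + (243) + (-9) + (-3) = -1922.
Reducing mod 11: -1922 ≡ 3 (mod 11).
Since F(a, b, c) ≡ 3 ≠ 0 (mod 11), P does NOT lie on the curve.


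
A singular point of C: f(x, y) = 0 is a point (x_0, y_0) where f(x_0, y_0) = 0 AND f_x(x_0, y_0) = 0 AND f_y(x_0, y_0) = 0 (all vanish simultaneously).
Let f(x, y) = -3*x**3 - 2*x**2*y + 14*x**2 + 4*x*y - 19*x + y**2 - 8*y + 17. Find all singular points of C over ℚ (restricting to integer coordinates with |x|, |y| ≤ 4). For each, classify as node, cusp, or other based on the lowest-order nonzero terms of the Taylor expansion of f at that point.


Singular points: {(1, 3)}; classification: node.

Compute partial derivatives:
  f_x = -9*x**2 - 4*x*y + 28*x + 4*y - 19.
  f_y = -2*x**2 + 4*x + 2*y - 8.
Scan x_0 ∈ {−4, ..., 4}. For each x_0, f_y(x_0, y) is a polynomial in y; find its integer roots y ∈ {−4, ..., 4}, then test f_x and f at those candidates.
  x = -4: f_y(-4, y) = 2*y - 56; no integer root y with |y| ≤ 4.
  x = -3: f_y(-3, y) = 2*y - 38; no integer root y with |y| ≤ 4.
  x = -2: f_y(-2, y) = 2*y - 24; no integer root y with |y| ≤ 4.
  x = -1: f_y(-1, y) = 2*y - 14; no integer root y with |y| ≤ 4.
  x = 0: f_y(0, y) = 2*y - 8; vanishes at y ∈ {4}. (0, 4): f_x = -3 ≠ 0.
  x = 1: f_y(1, y) = 2*y - 6; vanishes at y ∈ {3}. (1, 3): f_x = 0, f = 0 — SINGULAR.
  x = 2: f_y(2, y) = 2*y - 8; vanishes at y ∈ {4}. (2, 4): f_x = -15 ≠ 0.
  x = 3: f_y(3, y) = 2*y - 14; no integer root y with |y| ≤ 4.
  x = 4: f_y(4, y) = 2*y - 24; no integer root y with |y| ≤ 4.
Only singular point on the grid: (1, 3).
Classify: substitute x = 1 + u, y = 3 + v and expand: f = -3*u**3 - 2*u**2*v - u**2 + v**2.
No constant or linear terms (consistent with a singular point). Quadratic part: -u**2 + v**2. Cubic part: -3*u**3 - 2*u**2*v.
The quadratic part v**2 - u**2 = (v − u)(v + u) splits into two distinct linear factors, so there are two distinct tangent lines y − 3 = ±(x − 1) — this is a node (ordinary double point).
Classification: node.


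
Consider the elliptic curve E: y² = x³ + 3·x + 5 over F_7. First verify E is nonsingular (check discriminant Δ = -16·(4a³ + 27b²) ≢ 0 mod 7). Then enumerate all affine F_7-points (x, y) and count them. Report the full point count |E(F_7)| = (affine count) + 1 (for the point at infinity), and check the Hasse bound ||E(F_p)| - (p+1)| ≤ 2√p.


Affine points = {(1, 3), (1, 4), (4, 2), (4, 5), (6, 1), (6, 6)}; affine count = 6; |E(F_7)| = 7.

Discriminant check: Δ ∝ 4a³ + 27b² = 4·3³ + 27·5² = 4·27 + 27·25 ≡ 6 (mod 7). Nonzero ⇒ E is nonsingular.
For each x ∈ F_7, compute rhs = x³ + 3·x + 5 mod 7, then count y ∈ F_7 with y² ≡ rhs.
  x = 0: rhs = 5, matching y values: none (0 points).
  x = 1: rhs = 2, matching y values: 3, 4 (2 points).
  x = 2: rhs = 5, matching y values: none (0 points).
  x = 3: rhs = 6, matching y values: none (0 points).
  x = 4: rhs = 4, matching y values: 2, 5 (2 points).
  x = 5: rhs = 5, matching y values: none (0 points).
  x = 6: rhs = 1, matching y values: 1, 6 (2 points).
Total affine count: 6.
Full point count |E(F_7)| = 6 + 1 = 7.
Hasse bound: |7 − (7+1)| = |-1| = 1 ≤ 2√7 ≈ 5.2915 ✓.


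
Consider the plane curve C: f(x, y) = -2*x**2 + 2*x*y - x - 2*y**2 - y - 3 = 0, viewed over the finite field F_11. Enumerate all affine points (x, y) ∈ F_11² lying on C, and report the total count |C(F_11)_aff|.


Affine F_11-points: {(2, 3), (2, 4), (3, 2), (3, 6), (4, 2), (4, 7), (6, 3), (6, 8), (7, 4), (7, 8), (8, 6), (8, 7)}; count = 12.

For each of the 121 pairs (x, y) ∈ F_11², evaluate f(x, y) mod 11. Record the zeros.
  x = 0: [0↦8, 1↦5, 2↦9, 3↦9, 4↦5, 5↦8, 6↦7, 7↦2, 8↦4, 9↦2, 10↦7]  zeros at y ∈ ∅
  x = 1: [0↦5, 1↦4, 2↦10, 3↦1, 4↦10, 5↦4, 6↦5, 7↦2, 8↦6, 9↦6, 10↦2]  zeros at y ∈ ∅
  x = 2: [0↦9, 1↦10, 2↦7, 3↦0, 4↦0, 5↦7, 6↦10, 7↦9, 8↦4, 9↦6, 10↦4]  zeros at y ∈ {3, 4}
  x = 3: [0↦9, 1↦1, 2↦0, 3↦6, 4↦8, 5↦6, 6↦0, 7↦1, 8↦9, 9↦2, 10↦2]  zeros at y ∈ {2, 6}
  x = 4: [0↦5, 1↦10, 2↦0, 3↦8, 4↦1, 5↦1, 6↦8, 7↦0, 8↦10, 9↦5, 10↦7]  zeros at y ∈ {2, 7}
  x = 5: [0↦8, 1↦4, 2↦7, 3↦6, 4↦1, 5↦3, 6↦1, 7↦6, 8↦7, 9↦4, 10↦8]  zeros at y ∈ ∅
  x = 6: [0↦7, 1↦5, 2↦10, 3↦0, 4↦8, 5↦1, 6↦1, 7↦8, 8↦0, 9↦10, 10↦5]  zeros at y ∈ {3, 8}
  x = 7: [0↦2, 1↦2, 2↦9, 3↦1, 4↦0, 5↦6, 6↦8, 7↦6, 8↦0, 9↦1, 10↦9]  zeros at y ∈ {4, 8}
  x = 8: [0↦4, 1↦6, 2↦4, 3↦9, 4↦10, 5↦7, 6↦0, 7↦0, 8↦7, 9↦10, 10↦9]  zeros at y ∈ {6, 7}
  x = 9: [0↦2, 1↦6, 2↦6, 3↦2, 4↦5, 5↦4, 6↦10, 7↦1, 8↦10, 9↦4, 10↦5]  zeros at y ∈ ∅
  x = 10: [0↦7, 1↦2, 2↦4, 3↦2, 4↦7, 5↦8, 6↦5, 7↦9, 8↦9, 9↦5, 10↦8]  zeros at y ∈ ∅
Collecting zeros: affine points = {(2, 3), (2, 4), (3, 2), (3, 6), (4, 2), (4, 7), (6, 3), (6, 8), (7, 4), (7, 8), (8, 6), (8, 7)}.
Total count |C(F_11)_aff| = 12.


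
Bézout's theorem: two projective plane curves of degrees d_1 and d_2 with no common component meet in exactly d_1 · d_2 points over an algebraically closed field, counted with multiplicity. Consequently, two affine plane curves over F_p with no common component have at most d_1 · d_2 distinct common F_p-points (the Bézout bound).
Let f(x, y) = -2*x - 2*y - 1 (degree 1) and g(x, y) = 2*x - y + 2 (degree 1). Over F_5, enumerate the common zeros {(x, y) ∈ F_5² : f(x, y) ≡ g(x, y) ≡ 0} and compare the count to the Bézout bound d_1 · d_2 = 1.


Common zeros: {(0, 2)}; count = 1; Bézout bound = 1.

deg(f) = 1, deg(g) = 1, so Bézout bound = 1.
Scan x ∈ F_5. For each x, list the y ∈ F_5 with f(x, y) ≡ 0 and those with g(x, y) ≡ 0 (mod 5); the common zeros in that column are the intersection.
  x = 0: f ≡ 0 at y ∈ {2}; g ≡ 0 at y ∈ {2}; common: {2}.
  x = 1: f ≡ 0 at y ∈ {1}; g ≡ 0 at y ∈ {4}; common: ∅.
  x = 2: f ≡ 0 at y ∈ {0}; g ≡ 0 at y ∈ {1}; common: ∅.
  x = 3: f ≡ 0 at y ∈ {4}; g ≡ 0 at y ∈ {3}; common: ∅.
  x = 4: f ≡ 0 at y ∈ {3}; g ≡ 0 at y ∈ {0}; common: ∅.
Collecting: common zeros = {(0, 2)}, so the count is 1.
Comparison with the Bézout bound: 1 ≤ 1 = deg(f)·deg(g), as expected for curves with no common component (the bound is attained).


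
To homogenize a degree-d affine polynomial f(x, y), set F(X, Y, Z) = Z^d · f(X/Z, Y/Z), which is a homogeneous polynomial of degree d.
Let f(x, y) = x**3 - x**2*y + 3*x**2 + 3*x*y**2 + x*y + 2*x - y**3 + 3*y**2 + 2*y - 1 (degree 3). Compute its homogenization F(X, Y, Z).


F(X, Y, Z) = X**3 - X**2*Y + 3*X**2*Z + 3*X*Y**2 + X*Y*Z + 2*X*Z**2 - Y**3 + 3*Y**2*Z + 2*Y*Z**2 - Z**3

deg(f) = 3.
Substitute x = X/Z, y = Y/Z into f, then multiply by Z^3.
  monomial 1·x^3·y^0 ↦ 1·X^3·Y^0·Z^0.
  monomial -1·x^2·y^1 ↦ -1·X^2·Y^1·Z^0.
  monomial 3·x^2·y^0 ↦ 3·X^2·Y^0·Z^1.
  monomial 3·x^1·y^2 ↦ 3·X^1·Y^2·Z^0.
  monomial 1·x^1·y^1 ↦ 1·X^1·Y^1·Z^1.
  monomial 2·x^1·y^0 ↦ 2·X^1·Y^0·Z^2.
  monomial -1·x^0·y^3 ↦ -1·X^0·Y^3·Z^0.
  monomial 3·x^0·y^2 ↦ 3·X^0·Y^2·Z^1.
  monomial 2·x^0·y^1 ↦ 2·X^0·Y^1·Z^2.
  monomial -1·x^0·y^0 ↦ -1·X^0·Y^0·Z^3.
Collecting: F(X, Y, Z) = X**3 - X**2*Y + 3*X**2*Z + 3*X*Y**2 + X*Y*Z + 2*X*Z**2 - Y**3 + 3*Y**2*Z + 2*Y*Z**2 - Z**3.


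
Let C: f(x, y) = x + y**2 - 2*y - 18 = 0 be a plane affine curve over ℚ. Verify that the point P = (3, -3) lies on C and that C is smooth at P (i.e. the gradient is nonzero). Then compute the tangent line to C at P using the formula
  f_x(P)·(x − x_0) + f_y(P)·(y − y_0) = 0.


Tangent line at P: x - 8*y - 27 = 0.

Step 1: f(3, -3) = 0, so P lies on C.
Step 2: partial derivatives
  f_x(x, y) = 1, f_y(x, y) = 2*y - 2.
  f_x(P) = 1, f_y(P) = -8 (gradient nonzero, so P is smooth).
Step 3: tangent line at P: 1·(x − 3) + -8·(y − -3) = 0.
Expanding: x - 8*y - 27 = 0.


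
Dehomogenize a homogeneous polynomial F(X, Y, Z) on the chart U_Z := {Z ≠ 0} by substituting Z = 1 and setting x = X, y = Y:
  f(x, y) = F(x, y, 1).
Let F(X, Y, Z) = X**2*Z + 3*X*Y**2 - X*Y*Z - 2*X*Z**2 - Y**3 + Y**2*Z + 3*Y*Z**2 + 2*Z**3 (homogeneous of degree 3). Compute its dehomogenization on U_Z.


f(x, y) = x**2 + 3*x*y**2 - x*y - 2*x - y**3 + y**2 + 3*y + 2

On U_Z we set Z = 1. Each monomial c·X^i·Y^j·Z^k in F becomes c·x^i·y^j·1^k = c·x^i·y^j.
Substituting Z = 1: F(X, Y, 1) = x**2 + 3*x*y**2 - x*y - 2*x - y**3 + y**2 + 3*y + 2.
Note: deg(f) ≤ deg(F) = 3; strict inequality happens when F is divisible by Z (lost terms).


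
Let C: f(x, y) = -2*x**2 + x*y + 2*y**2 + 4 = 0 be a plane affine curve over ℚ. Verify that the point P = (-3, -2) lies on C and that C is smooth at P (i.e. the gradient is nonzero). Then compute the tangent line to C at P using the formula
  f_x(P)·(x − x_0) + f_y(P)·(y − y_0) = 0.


Tangent line at P: 10*x - 11*y + 8 = 0.

Step 1: f(-3, -2) = 0, so P lies on C.
Step 2: partial derivatives
  f_x(x, y) = -4*x + y, f_y(x, y) = x + 4*y.
  f_x(P) = 10, f_y(P) = -11 (gradient nonzero, so P is smooth).
Step 3: tangent line at P: 10·(x − -3) + -11·(y − -2) = 0.
Expanding: 10*x - 11*y + 8 = 0.


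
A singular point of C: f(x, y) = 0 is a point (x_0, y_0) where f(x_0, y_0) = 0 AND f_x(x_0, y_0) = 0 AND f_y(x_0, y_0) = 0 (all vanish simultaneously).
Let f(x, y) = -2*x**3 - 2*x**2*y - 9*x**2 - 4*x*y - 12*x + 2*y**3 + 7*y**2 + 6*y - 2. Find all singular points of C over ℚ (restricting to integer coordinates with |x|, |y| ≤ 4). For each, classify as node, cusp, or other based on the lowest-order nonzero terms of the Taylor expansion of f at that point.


Singular points: {(-1, -1)}; classification: node.

Compute partial derivatives:
  f_x = -6*x**2 - 4*x*y - 18*x - 4*y - 12.
  f_y = -2*x**2 - 4*x + 6*y**2 + 14*y + 6.
Scan x_0 ∈ {−4, ..., 4}. For each x_0, f_y(x_0, y) is a polynomial in y; find its integer roots y ∈ {−4, ..., 4}, then test f_x and f at those candidates.
  x = -4: f_y(-4, y) = 6*y**2 + 14*y - 10; no integer root y with |y| ≤ 4.
  x = -3: f_y(-3, y) = 6*y**2 + 14*y; vanishes at y ∈ {0}. (-3, 0): f_x = -12 ≠ 0.
  x = -2: f_y(-2, y) = 6*y**2 + 14*y + 6; no integer root y with |y| ≤ 4.
  x = -1: f_y(-1, y) = 6*y**2 + 14*y + 8; vanishes at y ∈ {-1}. (-1, -1): f_x = 0, f = 0 — SINGULAR.
  x = 0: f_y(0, y) = 6*y**2 + 14*y + 6; no integer root y with |y| ≤ 4.
  x = 1: f_y(1, y) = 6*y**2 + 14*y; vanishes at y ∈ {0}. (1, 0): f_x = -36 ≠ 0.
  x = 2: f_y(2, y) = 6*y**2 + 14*y - 10; no integer root y with |y| ≤ 4.
  x = 3: f_y(3, y) = 6*y**2 + 14*y - 24; no integer root y with |y| ≤ 4.
  x = 4: f_y(4, y) = 6*y**2 + 14*y - 42; no integer root y with |y| ≤ 4.
Only singular point on the grid: (-1, -1).
Classify: substitute x = -1 + u, y = -1 + v and expand: f = -2*u**3 - 2*u**2*v - u**2 + 2*v**3 + v**2.
No constant or linear terms (consistent with a singular point). Quadratic part: -u**2 + v**2. Cubic part: -2*u**3 - 2*u**2*v + 2*v**3.
The quadratic part v**2 - u**2 = (v − u)(v + u) splits into two distinct linear factors, so there are two distinct tangent lines y − -1 = ±(x − -1) — this is a node (ordinary double point).
Classification: node.


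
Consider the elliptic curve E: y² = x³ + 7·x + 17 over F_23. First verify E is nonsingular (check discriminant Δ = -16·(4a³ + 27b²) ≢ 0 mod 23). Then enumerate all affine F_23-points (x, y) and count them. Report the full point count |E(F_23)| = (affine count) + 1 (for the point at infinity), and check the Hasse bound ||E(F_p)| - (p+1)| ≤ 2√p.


Affine points = {(1, 5), (1, 18), (2, 4), (2, 19), (5, 4), (5, 19), (7, 8), (7, 15), (9, 2), (9, 21), (10, 11), (10, 12), (12, 9), (12, 14), (15, 1), (15, 22), (16, 4), (16, 19), (17, 9), (17, 14), (18, 8), (18, 15), (21, 8), (21, 15), (22, 3), (22, 20)}; affine count = 26; |E(F_23)| = 27.

Discriminant check: Δ ∝ 4a³ + 27b² = 4·7³ + 27·17² = 4·343 + 27·289 ≡ 21 (mod 23). Nonzero ⇒ E is nonsingular.
For each x ∈ F_23, compute rhs = x³ + 7·x + 17 mod 23, then count y ∈ F_23 with y² ≡ rhs.
  x = 0: rhs = 17, matching y values: none (0 points).
  x = 1: rhs = 2, matching y values: 5, 18 (2 points).
  x = 2: rhs = 16, matching y values: 4, 19 (2 points).
  x = 3: rhs = 19, matching y values: none (0 points).
  x = 4: rhs = 17, matching y values: none (0 points).
  x = 5: rhs = 16, matching y values: 4, 19 (2 points).
  x = 6: rhs = 22, matching y values: none (0 points).
  x = 7: rhs = 18, matching y values: 8, 15 (2 points).
  x = 8: rhs = 10, matching y values: none (0 points).
  x = 9: rhs = 4, matching y values: 2, 21 (2 points).
  x = 10: rhs = 6, matching y values: 11, 12 (2 points).
  x = 11: rhs = 22, matching y values: none (0 points).
  x = 12: rhs = 12, matching y values: 9, 14 (2 points).
  x = 13: rhs = 5, matching y values: none (0 points).
  x = 14: rhs = 7, matching y values: none (0 points).
  x = 15: rhs = 1, matching y values: 1, 22 (2 points).
  x = 16: rhs = 16, matching y values: 4, 19 (2 points).
  x = 17: rhs = 12, matching y values: 9, 14 (2 points).
  x = 18: rhs = 18, matching y values: 8, 15 (2 points).
  x = 19: rhs = 17, matching y values: none (0 points).
  x = 20: rhs = 15, matching y values: none (0 points).
  x = 21: rhs = 18, matching y values: 8, 15 (2 points).
  x = 22: rhs = 9, matching y values: 3, 20 (2 points).
Total affine count: 26.
Full point count |E(F_23)| = 26 + 1 = 27.
Hasse bound: |27 − (23+1)| = |3| = 3 ≤ 2√23 ≈ 9.5917 ✓.


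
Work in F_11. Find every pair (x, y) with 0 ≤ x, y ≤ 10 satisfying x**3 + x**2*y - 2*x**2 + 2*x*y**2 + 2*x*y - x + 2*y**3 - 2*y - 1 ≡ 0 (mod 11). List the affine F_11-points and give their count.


Affine F_11-points: {(0, 2), (0, 7), (4, 10), (5, 10), (6, 9), (8, 8), (9, 8), (10, 8)}; count = 8.

For each of the 121 pairs (x, y) ∈ F_11², evaluate f(x, y) mod 11. Record the zeros.
  x = 0: [0↦10, 1↦10, 2↦0, 3↦3, 4↦9, 5↦8, 6↦1, 7↦0, 8↦6, 9↦9, 10↦10]  zeros at y ∈ {2, 7}
  x = 1: [0↦8, 1↦2, 2↦1, 3↦6, 4↦7, 5↦5, 6↦1, 7↦7, 8↦2, 9↦9, 10↦7]  zeros at y ∈ ∅
  x = 2: [0↦8, 1↦9, 2↦8, 3↦6, 4↦4, 5↦3, 6↦4, 7↦8, 8↦5, 9↦7, 10↦4]  zeros at y ∈ ∅
  x = 3: [0↦5, 1↦4, 2↦5, 3↦9, 4↦6, 5↦8, 6↦5, 7↦9, 8↦10, 9↦9, 10↦7]  zeros at y ∈ ∅
  x = 4: [0↦5, 1↦4, 2↦9, 3↦10, 4↦8, 5↦4, 6↦10, 7↦5, 8↦1, 9↦10, 10↦0]  zeros at y ∈ {10}
  x = 5: [0↦3, 1↦4, 2↦4, 3↦4, 4↦5, 5↦8, 6↦3, 7↦2, 8↦6, 9↦5, 10↦0]  zeros at y ∈ {10}
  x = 6: [0↦5, 1↦10, 2↦7, 3↦8, 4↦3, 5↦4, 6↦1, 7↦6, 8↦9, 9↦0, 10↦2]  zeros at y ∈ {9}
  x = 7: [0↦6, 1↦6, 2↦2, 3↦6, 4↦8, 5↦9, 6↦10, 7↦1, 8↦5, 9↦1, 10↦1]  zeros at y ∈ ∅
  x = 8: [0↦1, 1↦9, 2↦6, 3↦4, 4↦4, 5↦7, 6↦3, 7↦4, 8↦0, 9↦3, 10↦3]  zeros at y ∈ {8}
  x = 9: [0↦7, 1↦3, 2↦3, 3↦8, 4↦8, 5↦4, 6↦8, 7↦10, 8↦0, 9↦1, 10↦3]  zeros at y ∈ {8}
  x = 10: [0↦8, 1↦5, 2↦10, 3↦2, 4↦4, 5↦6, 6↦9, 7↦3, 8↦0, 9↦1, 10↦7]  zeros at y ∈ {8}
Collecting zeros: affine points = {(0, 2), (0, 7), (4, 10), (5, 10), (6, 9), (8, 8), (9, 8), (10, 8)}.
Total count |C(F_11)_aff| = 8.


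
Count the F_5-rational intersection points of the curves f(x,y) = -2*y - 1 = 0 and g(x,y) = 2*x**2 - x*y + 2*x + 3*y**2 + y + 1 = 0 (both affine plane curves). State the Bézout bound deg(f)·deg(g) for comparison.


Common zeros: {(0, 2)}; count = 1; Bézout bound = 2.

deg(f) = 1, deg(g) = 2, so Bézout bound = 2.
Scan x ∈ F_5. For each x, list the y ∈ F_5 with f(x, y) ≡ 0 and those with g(x, y) ≡ 0 (mod 5); the common zeros in that column are the intersection.
  x = 0: f ≡ 0 at y ∈ {2}; g ≡ 0 at y ∈ {1, 2}; common: {2}.
  x = 1: f ≡ 0 at y ∈ {2}; g ≡ 0 at y ∈ {0}; common: ∅.
  x = 2: f ≡ 0 at y ∈ {2}; g ≡ 0 at y ∈ {1}; common: ∅.
  x = 3: f ≡ 0 at y ∈ {2}; g ≡ 0 at y ∈ {0, 4}; common: ∅.
  x = 4: f ≡ 0 at y ∈ {2}; g ≡ 0 at y ∈ ∅; common: ∅.
Collecting: common zeros = {(0, 2)}, so the count is 1.
Comparison with the Bézout bound: 1 ≤ 2 = deg(f)·deg(g), as expected for curves with no common component (the affine F_5-count falls short of the bound because intersections may lie at infinity, over extension fields, or carry multiplicity).
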